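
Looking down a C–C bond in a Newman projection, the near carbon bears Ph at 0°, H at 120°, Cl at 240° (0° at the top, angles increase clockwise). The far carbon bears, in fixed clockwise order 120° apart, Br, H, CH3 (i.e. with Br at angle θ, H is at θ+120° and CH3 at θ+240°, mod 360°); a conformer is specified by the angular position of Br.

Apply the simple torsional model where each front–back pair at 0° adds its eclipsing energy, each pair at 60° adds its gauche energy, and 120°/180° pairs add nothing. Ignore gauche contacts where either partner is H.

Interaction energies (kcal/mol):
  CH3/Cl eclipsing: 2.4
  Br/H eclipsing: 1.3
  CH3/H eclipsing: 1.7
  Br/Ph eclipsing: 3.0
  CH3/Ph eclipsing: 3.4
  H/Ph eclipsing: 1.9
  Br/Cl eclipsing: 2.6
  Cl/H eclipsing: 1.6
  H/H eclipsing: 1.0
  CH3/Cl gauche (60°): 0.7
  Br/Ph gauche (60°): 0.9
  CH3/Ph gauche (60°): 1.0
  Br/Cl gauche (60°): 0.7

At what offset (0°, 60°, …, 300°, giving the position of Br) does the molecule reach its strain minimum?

Br at 0° is eclipsed. Ph at 0° is eclipsed with Br at 0° (3.0); H at 120° is eclipsed with H at 120° (1.0); Cl at 240° is eclipsed with CH3 at 240° (2.4). Total 6.4 kcal/mol.
Br at 60° is staggered. Ph at 0° is gauche with Br at 60° (0.9); Ph at 0° is gauche with CH3 at 300° (1.0); Cl at 240° is gauche with CH3 at 300° (0.7). Total 2.6 kcal/mol.
Br at 120° is eclipsed. Ph at 0° is eclipsed with CH3 at 0° (3.4); H at 120° is eclipsed with Br at 120° (1.3); Cl at 240° is eclipsed with H at 240° (1.6). Total 6.3 kcal/mol.
Br at 180° is staggered. Ph at 0° is gauche with CH3 at 60° (1.0); Cl at 240° is gauche with Br at 180° (0.7). Total 1.7 kcal/mol.
Br at 240° is eclipsed. Ph at 0° is eclipsed with H at 0° (1.9); H at 120° is eclipsed with CH3 at 120° (1.7); Cl at 240° is eclipsed with Br at 240° (2.6). Total 6.2 kcal/mol.
Br at 300° is staggered. Ph at 0° is gauche with Br at 300° (0.9); Cl at 240° is gauche with Br at 300° (0.7); Cl at 240° is gauche with CH3 at 180° (0.7). Total 2.3 kcal/mol.
The minimum (1.7 kcal/mol) occurs with Br at 180°.

180°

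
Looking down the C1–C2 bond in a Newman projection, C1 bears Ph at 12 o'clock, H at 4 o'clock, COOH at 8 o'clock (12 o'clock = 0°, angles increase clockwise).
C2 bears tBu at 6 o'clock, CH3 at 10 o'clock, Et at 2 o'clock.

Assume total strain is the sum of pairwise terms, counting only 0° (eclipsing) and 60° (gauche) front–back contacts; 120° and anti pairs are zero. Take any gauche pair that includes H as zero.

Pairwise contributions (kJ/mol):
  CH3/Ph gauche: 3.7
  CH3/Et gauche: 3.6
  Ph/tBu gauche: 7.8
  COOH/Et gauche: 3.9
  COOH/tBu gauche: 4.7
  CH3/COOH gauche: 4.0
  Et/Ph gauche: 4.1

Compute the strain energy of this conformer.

This conformer is staggered. Ph at 0° is gauche with CH3 at 300° (3.7); Ph at 0° is gauche with Et at 60° (4.1); COOH at 240° is gauche with tBu at 180° (4.7); COOH at 240° is gauche with CH3 at 300° (4.0). Total 16.5 kJ/mol.

16.5 kJ/mol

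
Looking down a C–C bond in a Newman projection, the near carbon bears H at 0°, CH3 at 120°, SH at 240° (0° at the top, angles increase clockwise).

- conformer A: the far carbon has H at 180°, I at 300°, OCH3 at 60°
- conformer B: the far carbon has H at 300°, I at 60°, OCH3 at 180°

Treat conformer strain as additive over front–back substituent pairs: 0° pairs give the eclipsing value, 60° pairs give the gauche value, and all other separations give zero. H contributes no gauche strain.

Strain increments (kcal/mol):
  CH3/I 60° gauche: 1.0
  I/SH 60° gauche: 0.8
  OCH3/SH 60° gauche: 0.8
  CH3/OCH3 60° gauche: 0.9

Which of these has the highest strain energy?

A (staggered): CH3(120°)/OCH3(60°) gauche 0.9; SH(240°)/I(300°) gauche 0.8 → 1.7 kcal/mol.
B (staggered): CH3(120°)/I(60°) gauche 1.0; CH3(120°)/OCH3(180°) gauche 0.9; SH(240°)/OCH3(180°) gauche 0.8 → 2.7 kcal/mol.
B has the highest total (2.7 kcal/mol).

B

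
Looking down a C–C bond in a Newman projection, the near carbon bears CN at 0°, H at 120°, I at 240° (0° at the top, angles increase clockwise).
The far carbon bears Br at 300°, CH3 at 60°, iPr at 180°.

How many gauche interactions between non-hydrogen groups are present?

4

Non-H gauche pairs: CN(0°)/Br(300°); CN(0°)/CH3(60°); I(240°)/Br(300°); I(240°)/iPr(180°) — 4 interactions.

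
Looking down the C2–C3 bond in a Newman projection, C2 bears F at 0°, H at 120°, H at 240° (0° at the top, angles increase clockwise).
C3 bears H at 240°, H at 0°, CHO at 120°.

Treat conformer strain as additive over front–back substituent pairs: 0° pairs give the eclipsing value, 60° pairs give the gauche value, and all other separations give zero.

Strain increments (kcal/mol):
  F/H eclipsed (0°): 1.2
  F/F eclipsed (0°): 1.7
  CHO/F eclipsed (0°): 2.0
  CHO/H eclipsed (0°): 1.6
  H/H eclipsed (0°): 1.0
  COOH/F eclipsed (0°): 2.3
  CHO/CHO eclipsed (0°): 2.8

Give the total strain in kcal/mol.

This conformer (eclipsed): F(0°)/H(0°) eclipsed 1.2; H(120°)/CHO(120°) eclipsed 1.6; H(240°)/H(240°) eclipsed 1.0 → 3.8 kcal/mol.

3.8 kcal/mol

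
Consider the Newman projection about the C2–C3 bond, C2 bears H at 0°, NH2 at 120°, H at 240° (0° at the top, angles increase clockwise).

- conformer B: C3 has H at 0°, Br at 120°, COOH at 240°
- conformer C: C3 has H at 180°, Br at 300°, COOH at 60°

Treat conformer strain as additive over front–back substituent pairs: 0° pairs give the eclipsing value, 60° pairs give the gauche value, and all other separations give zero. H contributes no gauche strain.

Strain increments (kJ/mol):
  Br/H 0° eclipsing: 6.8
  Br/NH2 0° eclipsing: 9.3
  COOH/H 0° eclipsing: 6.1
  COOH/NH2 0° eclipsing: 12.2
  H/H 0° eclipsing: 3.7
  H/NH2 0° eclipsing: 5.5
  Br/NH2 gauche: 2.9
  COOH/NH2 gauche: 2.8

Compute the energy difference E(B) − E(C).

+16.3 kJ/mol

B (eclipsed): H(0°)/H(0°) eclipsed 3.7; NH2(120°)/Br(120°) eclipsed 9.3; H(240°)/COOH(240°) eclipsed 6.1 → 19.1 kJ/mol.
C (staggered): NH2(120°)/COOH(60°) gauche 2.8 → 2.8 kJ/mol.
E(B) − E(C) = 19.1 − 2.8 = +16.3 kJ/mol.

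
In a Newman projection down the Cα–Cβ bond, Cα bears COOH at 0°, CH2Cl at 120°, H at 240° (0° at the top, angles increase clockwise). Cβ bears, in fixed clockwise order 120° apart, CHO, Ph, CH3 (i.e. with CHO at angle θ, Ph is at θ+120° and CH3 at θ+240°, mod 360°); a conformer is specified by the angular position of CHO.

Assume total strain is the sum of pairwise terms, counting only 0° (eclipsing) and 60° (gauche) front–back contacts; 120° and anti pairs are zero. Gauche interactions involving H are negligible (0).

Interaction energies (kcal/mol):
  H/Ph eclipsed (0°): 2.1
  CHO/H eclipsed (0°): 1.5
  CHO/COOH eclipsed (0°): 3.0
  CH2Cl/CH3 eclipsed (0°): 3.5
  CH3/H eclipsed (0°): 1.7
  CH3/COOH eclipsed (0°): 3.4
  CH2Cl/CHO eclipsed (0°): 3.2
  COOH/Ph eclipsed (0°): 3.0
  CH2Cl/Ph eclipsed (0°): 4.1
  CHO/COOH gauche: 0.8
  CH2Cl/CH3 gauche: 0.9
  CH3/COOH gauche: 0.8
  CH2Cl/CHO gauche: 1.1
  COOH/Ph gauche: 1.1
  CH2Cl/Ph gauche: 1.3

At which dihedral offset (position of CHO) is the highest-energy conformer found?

0°

CHO at 0° (eclipsed): COOH(0°)/CHO(0°) eclipsed 3.0; CH2Cl(120°)/Ph(120°) eclipsed 4.1; H(240°)/CH3(240°) eclipsed 1.7 → 8.8 kcal/mol.
CHO at 60° (staggered): COOH(0°)/CHO(60°) gauche 0.8; COOH(0°)/CH3(300°) gauche 0.8; CH2Cl(120°)/CHO(60°) gauche 1.1; CH2Cl(120°)/Ph(180°) gauche 1.3 → 4.0 kcal/mol.
CHO at 120° (eclipsed): COOH(0°)/CH3(0°) eclipsed 3.4; CH2Cl(120°)/CHO(120°) eclipsed 3.2; H(240°)/Ph(240°) eclipsed 2.1 → 8.7 kcal/mol.
CHO at 180° (staggered): COOH(0°)/Ph(300°) gauche 1.1; COOH(0°)/CH3(60°) gauche 0.8; CH2Cl(120°)/CHO(180°) gauche 1.1; CH2Cl(120°)/CH3(60°) gauche 0.9 → 3.9 kcal/mol.
CHO at 240° (eclipsed): COOH(0°)/Ph(0°) eclipsed 3.0; CH2Cl(120°)/CH3(120°) eclipsed 3.5; H(240°)/CHO(240°) eclipsed 1.5 → 8.0 kcal/mol.
CHO at 300° (staggered): COOH(0°)/CHO(300°) gauche 0.8; COOH(0°)/Ph(60°) gauche 1.1; CH2Cl(120°)/Ph(60°) gauche 1.3; CH2Cl(120°)/CH3(180°) gauche 0.9 → 4.1 kcal/mol.
The maximum (8.8 kcal/mol) occurs with CHO at 0°.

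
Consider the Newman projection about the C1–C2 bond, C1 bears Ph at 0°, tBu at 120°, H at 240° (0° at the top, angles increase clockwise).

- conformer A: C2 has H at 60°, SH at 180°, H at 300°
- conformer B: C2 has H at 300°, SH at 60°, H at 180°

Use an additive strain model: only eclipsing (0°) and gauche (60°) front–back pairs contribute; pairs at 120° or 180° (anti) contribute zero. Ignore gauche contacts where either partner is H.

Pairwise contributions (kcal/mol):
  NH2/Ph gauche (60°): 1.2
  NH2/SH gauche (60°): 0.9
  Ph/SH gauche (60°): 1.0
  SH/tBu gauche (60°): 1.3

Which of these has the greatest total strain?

A (staggered): tBu(120°)/SH(180°) gauche 1.3 → 1.3 kcal/mol.
B (staggered): Ph(0°)/SH(60°) gauche 1.0; tBu(120°)/SH(60°) gauche 1.3 → 2.3 kcal/mol.
B has the highest total (2.3 kcal/mol).

B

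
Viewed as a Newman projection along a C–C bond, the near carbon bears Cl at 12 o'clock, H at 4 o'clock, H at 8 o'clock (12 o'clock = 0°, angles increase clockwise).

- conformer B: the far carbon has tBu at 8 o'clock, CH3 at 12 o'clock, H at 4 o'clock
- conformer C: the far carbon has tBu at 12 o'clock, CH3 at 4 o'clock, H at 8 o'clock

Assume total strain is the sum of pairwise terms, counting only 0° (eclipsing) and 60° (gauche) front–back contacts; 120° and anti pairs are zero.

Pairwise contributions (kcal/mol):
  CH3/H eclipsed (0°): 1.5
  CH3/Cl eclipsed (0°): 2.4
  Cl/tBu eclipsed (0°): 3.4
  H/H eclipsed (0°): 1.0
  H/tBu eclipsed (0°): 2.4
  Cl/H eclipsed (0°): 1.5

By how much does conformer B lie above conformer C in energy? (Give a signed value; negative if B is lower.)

-0.1 kcal/mol

B (eclipsed): Cl(0°)/CH3(0°) eclipsed 2.4; H(120°)/H(120°) eclipsed 1.0; H(240°)/tBu(240°) eclipsed 2.4 → 5.8 kcal/mol.
C (eclipsed): Cl(0°)/tBu(0°) eclipsed 3.4; H(120°)/CH3(120°) eclipsed 1.5; H(240°)/H(240°) eclipsed 1.0 → 5.9 kcal/mol.
E(B) − E(C) = 5.8 − 5.9 = -0.1 kcal/mol.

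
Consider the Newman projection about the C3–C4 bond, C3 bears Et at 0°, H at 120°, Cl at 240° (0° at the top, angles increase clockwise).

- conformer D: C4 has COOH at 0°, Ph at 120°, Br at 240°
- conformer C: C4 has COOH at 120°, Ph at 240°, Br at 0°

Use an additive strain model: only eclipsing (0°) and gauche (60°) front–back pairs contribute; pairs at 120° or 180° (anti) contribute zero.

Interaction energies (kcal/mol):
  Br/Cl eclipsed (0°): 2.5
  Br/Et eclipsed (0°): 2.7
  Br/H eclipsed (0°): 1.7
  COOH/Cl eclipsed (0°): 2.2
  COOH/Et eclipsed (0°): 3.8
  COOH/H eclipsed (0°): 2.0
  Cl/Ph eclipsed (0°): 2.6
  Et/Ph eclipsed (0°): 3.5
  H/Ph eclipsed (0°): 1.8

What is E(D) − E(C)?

+0.8 kcal/mol

D (eclipsed): Et–COOH eclipsed, H–Ph eclipsed, Cl–Br eclipsed; 3.8 + 1.8 + 2.5 = 8.1 kcal/mol.
C (eclipsed): Et–Br eclipsed, H–COOH eclipsed, Cl–Ph eclipsed; 2.7 + 2.0 + 2.6 = 7.3 kcal/mol.
E(D) − E(C) = 8.1 − 7.3 = +0.8 kcal/mol.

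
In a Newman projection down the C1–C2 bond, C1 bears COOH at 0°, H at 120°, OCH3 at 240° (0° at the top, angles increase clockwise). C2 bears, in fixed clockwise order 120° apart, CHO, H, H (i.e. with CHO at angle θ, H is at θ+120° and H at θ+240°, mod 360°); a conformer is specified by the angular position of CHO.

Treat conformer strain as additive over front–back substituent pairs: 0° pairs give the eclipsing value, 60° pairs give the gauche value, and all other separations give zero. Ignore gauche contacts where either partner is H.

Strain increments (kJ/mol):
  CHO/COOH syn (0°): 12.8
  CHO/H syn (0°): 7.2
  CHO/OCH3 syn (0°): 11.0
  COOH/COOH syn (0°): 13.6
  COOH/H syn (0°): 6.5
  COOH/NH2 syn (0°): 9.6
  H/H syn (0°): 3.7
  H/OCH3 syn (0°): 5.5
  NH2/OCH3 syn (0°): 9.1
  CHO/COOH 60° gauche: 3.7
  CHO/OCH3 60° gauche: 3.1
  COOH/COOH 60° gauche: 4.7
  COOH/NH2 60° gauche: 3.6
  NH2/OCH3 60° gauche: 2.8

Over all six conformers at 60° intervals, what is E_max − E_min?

CHO at 0° (eclipsed): COOH–CHO eclipsed, H–H eclipsed, OCH3–H eclipsed; 12.8 + 3.7 + 5.5 = 22.0 kJ/mol.
CHO at 60° (staggered): COOH–CHO gauche; 3.7 = 3.7 kJ/mol.
CHO at 120° (eclipsed): COOH–H eclipsed, H–CHO eclipsed, OCH3–H eclipsed; 6.5 + 7.2 + 5.5 = 19.2 kJ/mol.
CHO at 180° (staggered): OCH3–CHO gauche; 3.1 = 3.1 kJ/mol.
CHO at 240° (eclipsed): COOH–H eclipsed, H–H eclipsed, OCH3–CHO eclipsed; 6.5 + 3.7 + 11.0 = 21.2 kJ/mol.
CHO at 300° (staggered): COOH–CHO gauche, OCH3–CHO gauche; 3.7 + 3.1 = 6.8 kJ/mol.
Max at 0° (22.0 kJ/mol), min at 180° (3.1 kJ/mol); barrier = 18.9 kJ/mol.

18.9 kJ/mol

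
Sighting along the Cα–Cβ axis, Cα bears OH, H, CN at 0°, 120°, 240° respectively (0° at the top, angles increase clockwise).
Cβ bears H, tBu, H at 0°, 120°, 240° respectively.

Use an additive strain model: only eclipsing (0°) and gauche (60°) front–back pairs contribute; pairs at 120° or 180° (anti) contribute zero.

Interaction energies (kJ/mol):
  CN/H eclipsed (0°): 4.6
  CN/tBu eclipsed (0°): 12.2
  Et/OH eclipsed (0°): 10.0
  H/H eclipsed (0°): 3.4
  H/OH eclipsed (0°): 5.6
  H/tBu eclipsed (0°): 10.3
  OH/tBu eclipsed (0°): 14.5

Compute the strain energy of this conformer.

20.5 kJ/mol

This conformer (eclipsed): OH(0°)/H(0°) eclipsed 5.6; H(120°)/tBu(120°) eclipsed 10.3; CN(240°)/H(240°) eclipsed 4.6 → 20.5 kJ/mol.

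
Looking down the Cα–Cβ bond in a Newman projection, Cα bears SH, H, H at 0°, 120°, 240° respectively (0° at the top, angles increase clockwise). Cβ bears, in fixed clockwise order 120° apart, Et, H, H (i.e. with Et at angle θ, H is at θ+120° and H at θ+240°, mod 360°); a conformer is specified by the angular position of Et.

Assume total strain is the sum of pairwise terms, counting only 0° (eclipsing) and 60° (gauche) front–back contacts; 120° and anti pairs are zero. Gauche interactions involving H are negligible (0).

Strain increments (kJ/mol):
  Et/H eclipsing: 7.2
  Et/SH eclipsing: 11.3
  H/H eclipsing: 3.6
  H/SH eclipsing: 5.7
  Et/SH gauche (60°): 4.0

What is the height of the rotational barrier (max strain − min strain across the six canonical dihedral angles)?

Et at 0° (eclipsed): SH–Et eclipsed, H–H eclipsed, H–H eclipsed; 11.3 + 3.6 + 3.6 = 18.5 kJ/mol.
Et at 60° (staggered): SH–Et gauche; 4.0 = 4.0 kJ/mol.
Et at 120° (eclipsed): SH–H eclipsed, H–Et eclipsed, H–H eclipsed; 5.7 + 7.2 + 3.6 = 16.5 kJ/mol.
Et at 180° (staggered): no non-H gauche contacts → 0.0 kJ/mol.
Et at 240° (eclipsed): SH–H eclipsed, H–H eclipsed, H–Et eclipsed; 5.7 + 3.6 + 7.2 = 16.5 kJ/mol.
Et at 300° (staggered): SH–Et gauche; 4.0 = 4.0 kJ/mol.
Max at 0° (18.5 kJ/mol), min at 180° (0.0 kJ/mol); barrier = 18.5 kJ/mol.

18.5 kJ/mol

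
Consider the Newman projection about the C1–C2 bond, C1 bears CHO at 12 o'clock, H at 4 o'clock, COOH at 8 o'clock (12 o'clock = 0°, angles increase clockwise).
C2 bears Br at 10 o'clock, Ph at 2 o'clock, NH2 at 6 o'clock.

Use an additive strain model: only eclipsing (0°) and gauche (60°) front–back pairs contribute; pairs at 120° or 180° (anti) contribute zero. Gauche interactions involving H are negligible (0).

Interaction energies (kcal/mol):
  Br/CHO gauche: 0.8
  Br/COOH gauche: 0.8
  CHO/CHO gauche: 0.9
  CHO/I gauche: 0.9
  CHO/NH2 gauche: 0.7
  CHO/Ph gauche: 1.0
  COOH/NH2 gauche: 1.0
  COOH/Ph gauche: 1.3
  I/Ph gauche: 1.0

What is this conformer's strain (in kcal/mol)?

3.6 kcal/mol

This conformer is staggered. CHO at 0° is gauche with Br at 300° (0.8); CHO at 0° is gauche with Ph at 60° (1.0); COOH at 240° is gauche with Br at 300° (0.8); COOH at 240° is gauche with NH2 at 180° (1.0). Total 3.6 kcal/mol.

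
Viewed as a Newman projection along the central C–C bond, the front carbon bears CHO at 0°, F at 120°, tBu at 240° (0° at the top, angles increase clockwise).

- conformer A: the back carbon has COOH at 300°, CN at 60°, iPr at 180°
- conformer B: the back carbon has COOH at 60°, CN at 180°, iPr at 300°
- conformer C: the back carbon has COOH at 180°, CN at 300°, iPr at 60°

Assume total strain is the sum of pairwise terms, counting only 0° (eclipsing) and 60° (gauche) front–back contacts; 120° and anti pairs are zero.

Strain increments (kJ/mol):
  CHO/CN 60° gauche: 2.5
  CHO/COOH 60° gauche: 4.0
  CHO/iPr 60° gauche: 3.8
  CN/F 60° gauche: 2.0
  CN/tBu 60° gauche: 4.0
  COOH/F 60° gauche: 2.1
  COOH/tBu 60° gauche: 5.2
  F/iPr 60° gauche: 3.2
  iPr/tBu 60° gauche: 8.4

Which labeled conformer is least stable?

A (staggered): CHO–COOH gauche, CHO–CN gauche, F–CN gauche, F–iPr gauche, tBu–COOH gauche, tBu–iPr gauche; 4.0 + 2.5 + 2.0 + 3.2 + 5.2 + 8.4 = 25.3 kJ/mol.
B (staggered): CHO–COOH gauche, CHO–iPr gauche, F–COOH gauche, F–CN gauche, tBu–CN gauche, tBu–iPr gauche; 4.0 + 3.8 + 2.1 + 2.0 + 4.0 + 8.4 = 24.3 kJ/mol.
C (staggered): CHO–CN gauche, CHO–iPr gauche, F–COOH gauche, F–iPr gauche, tBu–COOH gauche, tBu–CN gauche; 2.5 + 3.8 + 2.1 + 3.2 + 5.2 + 4.0 = 20.8 kJ/mol.
A has the highest total (25.3 kJ/mol).

A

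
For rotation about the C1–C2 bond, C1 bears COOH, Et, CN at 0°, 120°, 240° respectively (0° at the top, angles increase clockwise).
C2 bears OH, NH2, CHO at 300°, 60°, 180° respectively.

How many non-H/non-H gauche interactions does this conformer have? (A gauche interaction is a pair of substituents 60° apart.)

Non-H gauche pairs: COOH(0°)/OH(300°); COOH(0°)/NH2(60°); Et(120°)/NH2(60°); Et(120°)/CHO(180°); CN(240°)/OH(300°); CN(240°)/CHO(180°) — 6 interactions.

6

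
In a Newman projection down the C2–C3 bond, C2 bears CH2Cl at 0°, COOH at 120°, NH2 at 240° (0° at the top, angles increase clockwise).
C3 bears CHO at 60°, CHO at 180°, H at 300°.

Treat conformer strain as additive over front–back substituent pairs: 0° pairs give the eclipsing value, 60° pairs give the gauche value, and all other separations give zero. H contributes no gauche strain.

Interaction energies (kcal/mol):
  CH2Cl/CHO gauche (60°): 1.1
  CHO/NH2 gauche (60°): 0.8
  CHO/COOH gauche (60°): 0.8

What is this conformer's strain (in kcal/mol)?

3.5 kcal/mol

This conformer is staggered. CH2Cl at 0° is gauche with CHO at 60° (1.1); COOH at 120° is gauche with CHO at 60° (0.8); COOH at 120° is gauche with CHO at 180° (0.8); NH2 at 240° is gauche with CHO at 180° (0.8). Total 3.5 kcal/mol.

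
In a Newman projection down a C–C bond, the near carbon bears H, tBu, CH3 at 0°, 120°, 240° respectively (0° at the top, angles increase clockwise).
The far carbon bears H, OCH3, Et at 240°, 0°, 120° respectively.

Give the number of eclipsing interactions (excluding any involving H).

Non-H eclipsing pairs: tBu(120°)/Et(120°) — 1 interaction.

1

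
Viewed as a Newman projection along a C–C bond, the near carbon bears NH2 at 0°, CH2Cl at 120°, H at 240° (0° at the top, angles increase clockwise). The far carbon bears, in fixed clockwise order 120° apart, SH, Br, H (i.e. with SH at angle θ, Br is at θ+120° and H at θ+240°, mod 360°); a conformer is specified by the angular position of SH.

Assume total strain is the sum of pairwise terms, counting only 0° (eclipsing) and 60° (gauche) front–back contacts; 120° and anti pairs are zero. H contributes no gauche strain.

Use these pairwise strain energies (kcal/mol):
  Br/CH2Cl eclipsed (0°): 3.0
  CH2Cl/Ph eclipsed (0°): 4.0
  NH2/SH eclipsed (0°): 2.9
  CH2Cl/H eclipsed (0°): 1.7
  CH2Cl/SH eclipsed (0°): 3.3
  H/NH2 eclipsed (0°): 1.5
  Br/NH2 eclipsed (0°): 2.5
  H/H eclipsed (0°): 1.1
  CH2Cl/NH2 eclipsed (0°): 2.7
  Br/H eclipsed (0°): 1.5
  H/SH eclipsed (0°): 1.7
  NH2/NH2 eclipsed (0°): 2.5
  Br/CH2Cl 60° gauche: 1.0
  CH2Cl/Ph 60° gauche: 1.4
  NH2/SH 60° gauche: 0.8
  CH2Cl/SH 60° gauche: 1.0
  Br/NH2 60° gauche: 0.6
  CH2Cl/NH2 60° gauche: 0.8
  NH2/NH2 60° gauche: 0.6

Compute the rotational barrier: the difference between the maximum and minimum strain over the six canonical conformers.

5.4 kcal/mol

SH at 0° (eclipsed): NH2–SH eclipsed, CH2Cl–Br eclipsed, H–H eclipsed; 2.9 + 3.0 + 1.1 = 7.0 kcal/mol.
SH at 60° (staggered): NH2–SH gauche, CH2Cl–SH gauche, CH2Cl–Br gauche; 0.8 + 1.0 + 1.0 = 2.8 kcal/mol.
SH at 120° (eclipsed): NH2–H eclipsed, CH2Cl–SH eclipsed, H–Br eclipsed; 1.5 + 3.3 + 1.5 = 6.3 kcal/mol.
SH at 180° (staggered): NH2–Br gauche, CH2Cl–SH gauche; 0.6 + 1.0 = 1.6 kcal/mol.
SH at 240° (eclipsed): NH2–Br eclipsed, CH2Cl–H eclipsed, H–SH eclipsed; 2.5 + 1.7 + 1.7 = 5.9 kcal/mol.
SH at 300° (staggered): NH2–SH gauche, NH2–Br gauche, CH2Cl–Br gauche; 0.8 + 0.6 + 1.0 = 2.4 kcal/mol.
Max at 0° (7.0 kcal/mol), min at 180° (1.6 kcal/mol); barrier = 5.4 kcal/mol.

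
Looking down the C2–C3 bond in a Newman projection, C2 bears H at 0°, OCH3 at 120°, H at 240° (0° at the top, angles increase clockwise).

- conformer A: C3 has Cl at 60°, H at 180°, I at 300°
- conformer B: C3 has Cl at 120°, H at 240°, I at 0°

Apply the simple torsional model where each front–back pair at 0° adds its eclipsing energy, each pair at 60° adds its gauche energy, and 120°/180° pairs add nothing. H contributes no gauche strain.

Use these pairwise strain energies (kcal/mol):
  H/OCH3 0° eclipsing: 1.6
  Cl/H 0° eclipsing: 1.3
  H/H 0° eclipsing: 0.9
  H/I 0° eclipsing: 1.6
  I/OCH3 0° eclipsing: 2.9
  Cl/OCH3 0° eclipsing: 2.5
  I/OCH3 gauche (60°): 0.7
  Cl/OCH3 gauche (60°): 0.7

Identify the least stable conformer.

A is staggered. OCH3 at 120° is gauche with Cl at 60° (0.7). Total 0.7 kcal/mol.
B is eclipsed. H at 0° is eclipsed with I at 0° (1.6); OCH3 at 120° is eclipsed with Cl at 120° (2.5); H at 240° is eclipsed with H at 240° (0.9). Total 5.0 kcal/mol.
B has the highest total (5.0 kcal/mol).

B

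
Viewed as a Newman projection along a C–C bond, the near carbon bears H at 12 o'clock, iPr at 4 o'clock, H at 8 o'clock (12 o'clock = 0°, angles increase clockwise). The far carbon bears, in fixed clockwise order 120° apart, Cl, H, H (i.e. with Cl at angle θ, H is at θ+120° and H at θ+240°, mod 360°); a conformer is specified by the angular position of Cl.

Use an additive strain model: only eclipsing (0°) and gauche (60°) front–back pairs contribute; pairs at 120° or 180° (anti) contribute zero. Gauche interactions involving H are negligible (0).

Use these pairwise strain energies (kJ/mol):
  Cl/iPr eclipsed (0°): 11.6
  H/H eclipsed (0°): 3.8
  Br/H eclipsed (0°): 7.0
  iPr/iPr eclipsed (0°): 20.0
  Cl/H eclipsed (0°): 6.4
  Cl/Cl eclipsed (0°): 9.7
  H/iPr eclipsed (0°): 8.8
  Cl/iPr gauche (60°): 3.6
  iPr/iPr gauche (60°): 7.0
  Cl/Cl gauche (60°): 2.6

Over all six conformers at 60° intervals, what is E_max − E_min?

19.2 kJ/mol

Cl at 0° (eclipsed): H–Cl eclipsed, iPr–H eclipsed, H–H eclipsed; 6.4 + 8.8 + 3.8 = 19.0 kJ/mol.
Cl at 60° (staggered): iPr–Cl gauche; 3.6 = 3.6 kJ/mol.
Cl at 120° (eclipsed): H–H eclipsed, iPr–Cl eclipsed, H–H eclipsed; 3.8 + 11.6 + 3.8 = 19.2 kJ/mol.
Cl at 180° (staggered): iPr–Cl gauche; 3.6 = 3.6 kJ/mol.
Cl at 240° (eclipsed): H–H eclipsed, iPr–H eclipsed, H–Cl eclipsed; 3.8 + 8.8 + 6.4 = 19.0 kJ/mol.
Cl at 300° (staggered): no non-H gauche contacts → 0.0 kJ/mol.
Max at 120° (19.2 kJ/mol), min at 300° (0.0 kJ/mol); barrier = 19.2 kJ/mol.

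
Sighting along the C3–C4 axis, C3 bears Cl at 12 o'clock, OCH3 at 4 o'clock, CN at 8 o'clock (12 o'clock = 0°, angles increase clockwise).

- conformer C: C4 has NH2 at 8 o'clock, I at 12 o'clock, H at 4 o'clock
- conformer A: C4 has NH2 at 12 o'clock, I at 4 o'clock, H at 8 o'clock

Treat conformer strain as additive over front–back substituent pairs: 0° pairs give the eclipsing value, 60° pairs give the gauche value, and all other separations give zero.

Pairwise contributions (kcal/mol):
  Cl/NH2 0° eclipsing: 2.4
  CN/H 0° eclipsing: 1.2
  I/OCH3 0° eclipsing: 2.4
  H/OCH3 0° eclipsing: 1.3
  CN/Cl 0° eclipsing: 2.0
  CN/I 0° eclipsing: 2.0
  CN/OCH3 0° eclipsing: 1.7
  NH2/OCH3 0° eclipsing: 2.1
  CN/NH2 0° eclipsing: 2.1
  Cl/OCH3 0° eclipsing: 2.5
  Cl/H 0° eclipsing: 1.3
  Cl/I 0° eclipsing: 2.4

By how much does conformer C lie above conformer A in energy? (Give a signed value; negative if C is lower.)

-0.2 kcal/mol

C (eclipsed): Cl–I eclipsed, OCH3–H eclipsed, CN–NH2 eclipsed; 2.4 + 1.3 + 2.1 = 5.8 kcal/mol.
A (eclipsed): Cl–NH2 eclipsed, OCH3–I eclipsed, CN–H eclipsed; 2.4 + 2.4 + 1.2 = 6.0 kcal/mol.
E(C) − E(A) = 5.8 − 6.0 = -0.2 kcal/mol.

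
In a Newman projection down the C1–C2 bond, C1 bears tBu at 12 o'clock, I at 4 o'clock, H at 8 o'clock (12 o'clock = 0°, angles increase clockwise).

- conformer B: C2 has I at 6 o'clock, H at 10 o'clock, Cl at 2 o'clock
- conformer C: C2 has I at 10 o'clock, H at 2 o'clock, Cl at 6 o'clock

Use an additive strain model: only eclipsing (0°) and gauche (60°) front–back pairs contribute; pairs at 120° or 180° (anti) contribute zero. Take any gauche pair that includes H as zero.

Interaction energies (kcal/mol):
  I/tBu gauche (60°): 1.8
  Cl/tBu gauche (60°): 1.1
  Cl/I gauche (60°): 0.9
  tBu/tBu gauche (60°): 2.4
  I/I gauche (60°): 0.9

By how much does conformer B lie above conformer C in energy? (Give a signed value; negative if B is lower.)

+0.2 kcal/mol

B (staggered): tBu–Cl gauche, I–I gauche, I–Cl gauche; 1.1 + 0.9 + 0.9 = 2.9 kcal/mol.
C (staggered): tBu–I gauche, I–Cl gauche; 1.8 + 0.9 = 2.7 kcal/mol.
E(B) − E(C) = 2.9 − 2.7 = +0.2 kcal/mol.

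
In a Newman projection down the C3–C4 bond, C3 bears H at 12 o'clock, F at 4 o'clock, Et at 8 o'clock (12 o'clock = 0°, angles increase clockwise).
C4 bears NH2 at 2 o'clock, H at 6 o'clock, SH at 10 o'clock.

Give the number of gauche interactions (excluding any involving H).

Non-H gauche pairs: F(120°)/NH2(60°); Et(240°)/SH(300°) — 2 interactions.

2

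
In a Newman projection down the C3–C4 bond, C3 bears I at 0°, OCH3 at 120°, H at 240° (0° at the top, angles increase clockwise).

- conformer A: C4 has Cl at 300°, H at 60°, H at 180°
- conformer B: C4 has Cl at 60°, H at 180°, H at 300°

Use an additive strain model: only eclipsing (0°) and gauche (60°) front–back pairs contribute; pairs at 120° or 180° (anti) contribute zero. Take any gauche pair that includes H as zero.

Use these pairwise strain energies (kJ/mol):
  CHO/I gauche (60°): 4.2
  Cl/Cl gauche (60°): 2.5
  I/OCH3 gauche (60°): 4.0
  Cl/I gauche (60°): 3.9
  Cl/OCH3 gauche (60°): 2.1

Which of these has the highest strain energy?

A (staggered): I(0°)/Cl(300°) gauche 3.9 → 3.9 kJ/mol.
B (staggered): I(0°)/Cl(60°) gauche 3.9; OCH3(120°)/Cl(60°) gauche 2.1 → 6.0 kJ/mol.
B has the highest total (6.0 kJ/mol).

B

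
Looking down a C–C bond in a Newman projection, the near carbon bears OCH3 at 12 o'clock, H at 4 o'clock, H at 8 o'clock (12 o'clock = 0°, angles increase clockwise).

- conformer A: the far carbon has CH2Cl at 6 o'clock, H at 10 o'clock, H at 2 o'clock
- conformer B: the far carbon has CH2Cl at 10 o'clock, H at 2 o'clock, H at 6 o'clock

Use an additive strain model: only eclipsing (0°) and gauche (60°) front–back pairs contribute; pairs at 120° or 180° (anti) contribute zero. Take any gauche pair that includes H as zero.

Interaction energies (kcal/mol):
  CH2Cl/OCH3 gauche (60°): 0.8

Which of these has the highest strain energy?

A (staggered): no non-H gauche contacts → 0.0 kcal/mol.
B is staggered. OCH3 at 0° is gauche with CH2Cl at 300° (0.8). Total 0.8 kcal/mol.
B has the highest total (0.8 kcal/mol).

B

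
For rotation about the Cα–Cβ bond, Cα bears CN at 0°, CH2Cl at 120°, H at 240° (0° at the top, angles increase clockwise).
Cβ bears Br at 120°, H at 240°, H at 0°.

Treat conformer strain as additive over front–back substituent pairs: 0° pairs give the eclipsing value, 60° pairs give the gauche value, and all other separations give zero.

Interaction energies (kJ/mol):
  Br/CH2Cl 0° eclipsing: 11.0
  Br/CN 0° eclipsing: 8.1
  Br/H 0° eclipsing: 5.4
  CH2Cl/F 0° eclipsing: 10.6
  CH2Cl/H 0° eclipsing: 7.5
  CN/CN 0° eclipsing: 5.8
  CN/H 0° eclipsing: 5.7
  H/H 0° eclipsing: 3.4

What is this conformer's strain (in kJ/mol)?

This conformer is eclipsed. CN at 0° is eclipsed with H at 0° (5.7); CH2Cl at 120° is eclipsed with Br at 120° (11.0); H at 240° is eclipsed with H at 240° (3.4). Total 20.1 kJ/mol.

20.1 kJ/mol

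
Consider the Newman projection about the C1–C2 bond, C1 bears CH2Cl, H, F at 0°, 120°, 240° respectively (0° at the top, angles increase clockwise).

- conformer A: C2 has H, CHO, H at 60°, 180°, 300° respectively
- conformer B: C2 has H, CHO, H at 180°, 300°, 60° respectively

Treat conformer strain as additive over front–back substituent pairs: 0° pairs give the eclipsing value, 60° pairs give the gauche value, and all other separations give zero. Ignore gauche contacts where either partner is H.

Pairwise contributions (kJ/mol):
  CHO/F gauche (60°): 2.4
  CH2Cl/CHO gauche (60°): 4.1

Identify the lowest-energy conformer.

A

A is staggered. F at 240° is gauche with CHO at 180° (2.4). Total 2.4 kJ/mol.
B is staggered. CH2Cl at 0° is gauche with CHO at 300° (4.1); F at 240° is gauche with CHO at 300° (2.4). Total 6.5 kJ/mol.
A has the lowest total (2.4 kJ/mol).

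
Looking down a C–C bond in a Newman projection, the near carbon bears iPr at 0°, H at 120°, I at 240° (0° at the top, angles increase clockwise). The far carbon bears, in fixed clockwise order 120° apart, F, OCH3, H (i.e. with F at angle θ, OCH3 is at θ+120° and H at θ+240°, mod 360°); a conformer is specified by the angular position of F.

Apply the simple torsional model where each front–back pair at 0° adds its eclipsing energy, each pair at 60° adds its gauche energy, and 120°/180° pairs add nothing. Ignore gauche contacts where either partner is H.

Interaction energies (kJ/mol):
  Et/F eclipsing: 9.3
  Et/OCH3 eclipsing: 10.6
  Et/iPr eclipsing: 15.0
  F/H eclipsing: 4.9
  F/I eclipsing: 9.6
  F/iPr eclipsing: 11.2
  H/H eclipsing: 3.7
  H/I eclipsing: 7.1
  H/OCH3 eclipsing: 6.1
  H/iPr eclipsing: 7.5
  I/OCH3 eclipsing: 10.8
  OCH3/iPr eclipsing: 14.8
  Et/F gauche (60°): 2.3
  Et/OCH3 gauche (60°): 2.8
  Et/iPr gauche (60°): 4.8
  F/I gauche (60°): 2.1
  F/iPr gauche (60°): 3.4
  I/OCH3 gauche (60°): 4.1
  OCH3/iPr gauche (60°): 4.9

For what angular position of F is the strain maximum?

240°

F at 0° (eclipsed): iPr(0°)/F(0°) eclipsed 11.2; H(120°)/OCH3(120°) eclipsed 6.1; I(240°)/H(240°) eclipsed 7.1 → 24.4 kJ/mol.
F at 60° (staggered): iPr(0°)/F(60°) gauche 3.4; I(240°)/OCH3(180°) gauche 4.1 → 7.5 kJ/mol.
F at 120° (eclipsed): iPr(0°)/H(0°) eclipsed 7.5; H(120°)/F(120°) eclipsed 4.9; I(240°)/OCH3(240°) eclipsed 10.8 → 23.2 kJ/mol.
F at 180° (staggered): iPr(0°)/OCH3(300°) gauche 4.9; I(240°)/F(180°) gauche 2.1; I(240°)/OCH3(300°) gauche 4.1 → 11.1 kJ/mol.
F at 240° (eclipsed): iPr(0°)/OCH3(0°) eclipsed 14.8; H(120°)/H(120°) eclipsed 3.7; I(240°)/F(240°) eclipsed 9.6 → 28.1 kJ/mol.
F at 300° (staggered): iPr(0°)/F(300°) gauche 3.4; iPr(0°)/OCH3(60°) gauche 4.9; I(240°)/F(300°) gauche 2.1 → 10.4 kJ/mol.
The maximum (28.1 kJ/mol) occurs with F at 240°.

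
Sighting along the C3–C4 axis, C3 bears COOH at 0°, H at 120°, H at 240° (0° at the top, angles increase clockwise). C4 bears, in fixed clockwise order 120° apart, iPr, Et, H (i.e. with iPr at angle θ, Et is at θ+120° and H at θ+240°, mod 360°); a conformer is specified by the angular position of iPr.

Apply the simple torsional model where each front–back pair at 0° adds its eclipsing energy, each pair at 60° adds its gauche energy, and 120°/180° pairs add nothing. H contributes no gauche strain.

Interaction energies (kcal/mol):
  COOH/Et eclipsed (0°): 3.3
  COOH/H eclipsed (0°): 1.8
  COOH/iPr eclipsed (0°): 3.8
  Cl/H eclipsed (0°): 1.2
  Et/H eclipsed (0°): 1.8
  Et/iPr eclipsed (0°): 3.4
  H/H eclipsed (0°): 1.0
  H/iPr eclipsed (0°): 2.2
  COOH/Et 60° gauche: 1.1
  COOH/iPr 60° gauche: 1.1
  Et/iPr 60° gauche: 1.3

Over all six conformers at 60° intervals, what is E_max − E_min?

iPr at 0° (eclipsed): COOH(0°)/iPr(0°) eclipsed 3.8; H(120°)/Et(120°) eclipsed 1.8; H(240°)/H(240°) eclipsed 1.0 → 6.6 kcal/mol.
iPr at 60° (staggered): COOH(0°)/iPr(60°) gauche 1.1 → 1.1 kcal/mol.
iPr at 120° (eclipsed): COOH(0°)/H(0°) eclipsed 1.8; H(120°)/iPr(120°) eclipsed 2.2; H(240°)/Et(240°) eclipsed 1.8 → 5.8 kcal/mol.
iPr at 180° (staggered): COOH(0°)/Et(300°) gauche 1.1 → 1.1 kcal/mol.
iPr at 240° (eclipsed): COOH(0°)/Et(0°) eclipsed 3.3; H(120°)/H(120°) eclipsed 1.0; H(240°)/iPr(240°) eclipsed 2.2 → 6.5 kcal/mol.
iPr at 300° (staggered): COOH(0°)/iPr(300°) gauche 1.1; COOH(0°)/Et(60°) gauche 1.1 → 2.2 kcal/mol.
Max at 0° (6.6 kcal/mol), min at 60° (1.1 kcal/mol); barrier = 5.5 kcal/mol.

5.5 kcal/mol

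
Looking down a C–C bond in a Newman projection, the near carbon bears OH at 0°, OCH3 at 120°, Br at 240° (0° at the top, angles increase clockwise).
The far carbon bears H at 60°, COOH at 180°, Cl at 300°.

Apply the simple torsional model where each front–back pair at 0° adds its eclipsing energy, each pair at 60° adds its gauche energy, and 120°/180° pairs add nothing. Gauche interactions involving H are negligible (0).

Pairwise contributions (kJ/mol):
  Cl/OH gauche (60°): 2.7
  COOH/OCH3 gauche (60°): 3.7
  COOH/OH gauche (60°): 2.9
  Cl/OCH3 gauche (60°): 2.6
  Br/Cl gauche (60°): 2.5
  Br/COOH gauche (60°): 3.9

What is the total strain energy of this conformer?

This conformer (staggered): OH–Cl gauche, OCH3–COOH gauche, Br–COOH gauche, Br–Cl gauche; 2.7 + 3.7 + 3.9 + 2.5 = 12.8 kJ/mol.

12.8 kJ/mol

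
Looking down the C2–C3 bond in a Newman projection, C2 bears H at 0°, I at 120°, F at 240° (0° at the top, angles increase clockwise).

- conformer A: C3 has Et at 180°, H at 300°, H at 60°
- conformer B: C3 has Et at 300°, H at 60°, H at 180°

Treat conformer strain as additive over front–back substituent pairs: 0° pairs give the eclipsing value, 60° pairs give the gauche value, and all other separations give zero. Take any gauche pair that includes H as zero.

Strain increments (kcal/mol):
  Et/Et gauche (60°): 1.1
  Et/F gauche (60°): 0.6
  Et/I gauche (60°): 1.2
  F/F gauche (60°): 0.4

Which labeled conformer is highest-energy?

A (staggered): I(120°)/Et(180°) gauche 1.2; F(240°)/Et(180°) gauche 0.6 → 1.8 kcal/mol.
B (staggered): F(240°)/Et(300°) gauche 0.6 → 0.6 kcal/mol.
A has the highest total (1.8 kcal/mol).

A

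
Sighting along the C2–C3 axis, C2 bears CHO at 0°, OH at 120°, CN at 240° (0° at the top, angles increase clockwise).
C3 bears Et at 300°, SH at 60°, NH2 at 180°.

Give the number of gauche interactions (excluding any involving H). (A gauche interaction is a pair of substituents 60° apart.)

6

Non-H gauche pairs: CHO(0°)/Et(300°); CHO(0°)/SH(60°); OH(120°)/SH(60°); OH(120°)/NH2(180°); CN(240°)/Et(300°); CN(240°)/NH2(180°) — 6 interactions.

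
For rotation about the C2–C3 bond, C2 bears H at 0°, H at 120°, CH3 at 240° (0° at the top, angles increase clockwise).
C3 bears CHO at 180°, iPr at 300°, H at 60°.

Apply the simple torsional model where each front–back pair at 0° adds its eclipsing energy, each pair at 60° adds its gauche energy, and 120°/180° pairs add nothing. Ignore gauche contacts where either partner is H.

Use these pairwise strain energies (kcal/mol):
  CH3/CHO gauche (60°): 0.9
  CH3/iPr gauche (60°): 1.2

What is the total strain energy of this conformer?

2.1 kcal/mol

This conformer is staggered. CH3 at 240° is gauche with CHO at 180° (0.9); CH3 at 240° is gauche with iPr at 300° (1.2). Total 2.1 kcal/mol.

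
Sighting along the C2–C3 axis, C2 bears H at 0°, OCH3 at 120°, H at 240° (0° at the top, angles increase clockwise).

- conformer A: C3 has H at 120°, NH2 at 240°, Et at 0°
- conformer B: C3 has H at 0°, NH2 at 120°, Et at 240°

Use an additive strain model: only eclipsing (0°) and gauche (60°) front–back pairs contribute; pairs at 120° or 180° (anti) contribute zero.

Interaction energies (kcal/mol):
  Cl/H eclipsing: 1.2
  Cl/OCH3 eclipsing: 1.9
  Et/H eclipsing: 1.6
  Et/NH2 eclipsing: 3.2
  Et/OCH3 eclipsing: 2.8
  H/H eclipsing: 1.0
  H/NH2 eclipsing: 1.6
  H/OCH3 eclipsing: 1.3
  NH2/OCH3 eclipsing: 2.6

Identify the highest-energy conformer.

A is eclipsed. H at 0° is eclipsed with Et at 0° (1.6); OCH3 at 120° is eclipsed with H at 120° (1.3); H at 240° is eclipsed with NH2 at 240° (1.6). Total 4.5 kcal/mol.
B is eclipsed. H at 0° is eclipsed with H at 0° (1.0); OCH3 at 120° is eclipsed with NH2 at 120° (2.6); H at 240° is eclipsed with Et at 240° (1.6). Total 5.2 kcal/mol.
B has the highest total (5.2 kcal/mol).

B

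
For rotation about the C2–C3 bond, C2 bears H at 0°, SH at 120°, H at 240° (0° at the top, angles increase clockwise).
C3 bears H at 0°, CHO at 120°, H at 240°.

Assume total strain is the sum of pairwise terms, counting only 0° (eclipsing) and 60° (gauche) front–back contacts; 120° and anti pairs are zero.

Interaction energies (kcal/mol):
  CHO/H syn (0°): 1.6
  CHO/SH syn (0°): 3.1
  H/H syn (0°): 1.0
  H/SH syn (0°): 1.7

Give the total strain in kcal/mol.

This conformer is eclipsed. H at 0° is eclipsed with H at 0° (1.0); SH at 120° is eclipsed with CHO at 120° (3.1); H at 240° is eclipsed with H at 240° (1.0). Total 5.1 kcal/mol.

5.1 kcal/mol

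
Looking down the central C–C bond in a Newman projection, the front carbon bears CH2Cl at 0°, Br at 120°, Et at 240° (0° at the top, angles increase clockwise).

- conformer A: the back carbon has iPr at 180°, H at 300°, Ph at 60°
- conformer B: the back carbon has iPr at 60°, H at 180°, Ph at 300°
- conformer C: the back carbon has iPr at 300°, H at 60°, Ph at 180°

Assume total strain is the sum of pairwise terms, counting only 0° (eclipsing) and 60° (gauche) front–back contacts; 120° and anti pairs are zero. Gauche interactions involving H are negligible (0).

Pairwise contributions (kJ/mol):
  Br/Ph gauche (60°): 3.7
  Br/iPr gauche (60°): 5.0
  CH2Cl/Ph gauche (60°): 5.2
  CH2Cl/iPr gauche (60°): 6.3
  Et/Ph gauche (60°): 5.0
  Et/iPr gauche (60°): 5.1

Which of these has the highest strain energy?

A (staggered): CH2Cl–Ph gauche, Br–iPr gauche, Br–Ph gauche, Et–iPr gauche; 5.2 + 5.0 + 3.7 + 5.1 = 19.0 kJ/mol.
B (staggered): CH2Cl–iPr gauche, CH2Cl–Ph gauche, Br–iPr gauche, Et–Ph gauche; 6.3 + 5.2 + 5.0 + 5.0 = 21.5 kJ/mol.
C (staggered): CH2Cl–iPr gauche, Br–Ph gauche, Et–iPr gauche, Et–Ph gauche; 6.3 + 3.7 + 5.1 + 5.0 = 20.1 kJ/mol.
B has the highest total (21.5 kJ/mol).

B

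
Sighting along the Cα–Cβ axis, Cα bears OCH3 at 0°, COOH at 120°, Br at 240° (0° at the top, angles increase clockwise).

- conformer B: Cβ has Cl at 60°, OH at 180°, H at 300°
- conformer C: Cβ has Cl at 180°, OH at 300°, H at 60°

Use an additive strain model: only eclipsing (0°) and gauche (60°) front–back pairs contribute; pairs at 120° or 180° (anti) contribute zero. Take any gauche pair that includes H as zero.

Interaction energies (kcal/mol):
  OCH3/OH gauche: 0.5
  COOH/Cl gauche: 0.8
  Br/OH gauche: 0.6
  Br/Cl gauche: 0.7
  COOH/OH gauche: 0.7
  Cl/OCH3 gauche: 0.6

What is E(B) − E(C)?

+0.1 kcal/mol

B (staggered): OCH3(0°)/Cl(60°) gauche 0.6; COOH(120°)/Cl(60°) gauche 0.8; COOH(120°)/OH(180°) gauche 0.7; Br(240°)/OH(180°) gauche 0.6 → 2.7 kcal/mol.
C (staggered): OCH3(0°)/OH(300°) gauche 0.5; COOH(120°)/Cl(180°) gauche 0.8; Br(240°)/Cl(180°) gauche 0.7; Br(240°)/OH(300°) gauche 0.6 → 2.6 kcal/mol.
E(B) − E(C) = 2.7 − 2.6 = +0.1 kcal/mol.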